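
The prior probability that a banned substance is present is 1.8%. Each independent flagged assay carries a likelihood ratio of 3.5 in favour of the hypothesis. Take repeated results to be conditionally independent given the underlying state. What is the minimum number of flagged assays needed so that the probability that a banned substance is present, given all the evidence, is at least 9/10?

5

Prior odds: 0.018 ÷ 0.982 = 9/491.
Likelihood ratio per flagged assay = 3.5.
Target posterior odds = 0.9/0.1 = 9.
Need (9/491) × 3.5ⁿ ≥ 9, i.e. 3.5ⁿ ≥ 491.
3.5⁴ = 150.0625 falls short of 491 but 3.5⁵ = 525.21875 reaches it, so n = 5.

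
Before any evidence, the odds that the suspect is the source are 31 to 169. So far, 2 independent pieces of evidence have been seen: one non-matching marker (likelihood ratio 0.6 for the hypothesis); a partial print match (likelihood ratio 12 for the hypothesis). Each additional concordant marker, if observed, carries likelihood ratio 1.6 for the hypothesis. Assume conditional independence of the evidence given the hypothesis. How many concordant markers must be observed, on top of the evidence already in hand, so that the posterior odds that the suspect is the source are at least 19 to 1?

6

Prior odds = 31/169.
Combined Bayes factor of the evidence already in hand = 0.6 × 12 = 7.2.
Odds after that evidence = (31/169) × 7.2 = 1116/845.
Target odds = 19.
Need 1.6ⁿ ≥ 19 ÷ (1116/845) = 16055/1116.
1.6⁵ = 10.48576 falls short of 16055/1116 but 1.6⁶ = 262144/15625 reaches it, so n = 6.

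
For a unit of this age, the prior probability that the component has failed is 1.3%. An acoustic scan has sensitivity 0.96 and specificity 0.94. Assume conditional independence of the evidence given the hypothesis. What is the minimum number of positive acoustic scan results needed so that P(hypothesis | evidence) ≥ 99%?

4

Prior odds = 0.013/0.987 = 13/987.
False-positive rate = 1 − 0.94 = 0.06; likelihood ratio of a positive = 0.96/0.06 = 16.
Target posterior odds = 0.99/0.01 = 99.
Need (13/987) × 16ⁿ ≥ 99, i.e. 16ⁿ ≥ 97713/13.
16³ = 4096 falls short of 97713/13 but 16⁴ = 65536 reaches it, so n = 4.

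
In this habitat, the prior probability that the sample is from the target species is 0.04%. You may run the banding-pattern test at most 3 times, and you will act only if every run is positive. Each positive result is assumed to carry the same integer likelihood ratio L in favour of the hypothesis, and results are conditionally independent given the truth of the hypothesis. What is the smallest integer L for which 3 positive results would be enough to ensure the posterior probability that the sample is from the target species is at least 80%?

Prior odds = 0.0004/0.9996 = 1/2499.
Target odds = 0.8/0.2 = 4.
Need L³ ≥ 4 ÷ (1/2499) = 9996.
21³ = 9261 < 9996 ≤ 10648 = 22³, so L = 22.

22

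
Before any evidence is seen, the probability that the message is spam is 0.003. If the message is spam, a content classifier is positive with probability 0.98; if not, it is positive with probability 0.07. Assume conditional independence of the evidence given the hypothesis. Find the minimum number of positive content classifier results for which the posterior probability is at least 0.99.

Prior odds: 0.003 ÷ 0.997 = 3/997.
Likelihood ratio of a positive = 0.98/0.07 = 14.
Target posterior odds = 0.99/0.01 = 99.
Require 14ⁿ ≥ 99 ÷ (3/997) = 32901.
14³ = 2744 falls short of 32901 but 14⁴ = 38416 reaches it, so n = 4.

4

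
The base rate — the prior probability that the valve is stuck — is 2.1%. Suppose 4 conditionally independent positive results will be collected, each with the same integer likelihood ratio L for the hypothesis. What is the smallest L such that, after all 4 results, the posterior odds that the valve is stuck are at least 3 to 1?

4

Prior odds = 0.021/0.979 = 21/979.
Target odds = 3.
Need L⁴ ≥ 3 ÷ (21/979) = 979/7.
3⁴ = 81 < 979/7 ≤ 256 = 4⁴, so L = 4.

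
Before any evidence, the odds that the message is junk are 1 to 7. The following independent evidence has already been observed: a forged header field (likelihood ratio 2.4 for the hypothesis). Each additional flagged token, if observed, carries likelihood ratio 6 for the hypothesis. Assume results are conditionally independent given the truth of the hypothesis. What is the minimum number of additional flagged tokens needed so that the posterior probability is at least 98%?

Prior odds = 1/7.
Bayes factor of the evidence already in hand = 2.4.
Odds after that evidence = (1/7) × 2.4 = 12/35.
Target odds = 0.98/0.02 = 49.
Need 6ⁿ ≥ 49 ÷ (12/35) = 1715/12.
6² = 36 falls short of 1715/12 but 6³ = 216 reaches it, so n = 3.

3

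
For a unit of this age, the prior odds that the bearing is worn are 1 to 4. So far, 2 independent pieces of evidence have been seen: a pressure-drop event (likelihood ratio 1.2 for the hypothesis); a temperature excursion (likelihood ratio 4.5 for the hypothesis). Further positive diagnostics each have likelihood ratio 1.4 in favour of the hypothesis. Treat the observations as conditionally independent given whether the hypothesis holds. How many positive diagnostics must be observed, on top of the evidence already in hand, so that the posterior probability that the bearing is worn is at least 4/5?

Prior odds = 0.25.
Combined Bayes factor of the evidence already in hand = 1.2 × 4.5 = 5.4.
Odds after that evidence = 0.25 × 5.4 = 1.35.
Target odds = 0.8/0.2 = 4.
Need 1.4ⁿ ≥ 4 ÷ 1.35 = 80/27.
1.4³ = 2.744 falls short of 80/27 but 1.4⁴ = 3.8416 reaches it, so n = 4.

4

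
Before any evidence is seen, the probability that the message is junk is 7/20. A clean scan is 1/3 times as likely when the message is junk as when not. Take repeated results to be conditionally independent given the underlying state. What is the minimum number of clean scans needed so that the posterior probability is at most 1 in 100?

Prior odds: 0.35 ÷ 0.65 = 7/13.
Likelihood ratio per clean scan = 1/3.
Target odds: 0.01 ÷ 0.99 = 1/99.
Need (7/13) × (1/3)ⁿ ≤ 1/99, i.e. (1/3)ⁿ ≤ 13/693.
(1/3)³ = 1/27 is still above 13/693 but (1/3)⁴ = 1/81 is at or below it, so n = 4.

4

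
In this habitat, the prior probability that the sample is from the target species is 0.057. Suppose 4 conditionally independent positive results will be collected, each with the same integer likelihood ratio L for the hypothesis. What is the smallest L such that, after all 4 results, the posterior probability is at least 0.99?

7

Prior odds = 0.057/0.943 = 57/943.
Target odds = 0.99/0.01 = 99.
Need L⁴ ≥ 99 ÷ (57/943) = 31119/19.
6⁴ = 1296 < 31119/19 ≤ 2401 = 7⁴, so L = 7.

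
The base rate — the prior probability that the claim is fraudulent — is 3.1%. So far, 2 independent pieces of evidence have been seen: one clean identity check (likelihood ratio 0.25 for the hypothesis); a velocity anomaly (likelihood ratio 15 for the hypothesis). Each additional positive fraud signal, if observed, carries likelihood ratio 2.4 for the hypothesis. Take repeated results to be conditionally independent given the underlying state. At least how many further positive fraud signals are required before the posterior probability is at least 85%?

5

Prior odds = 0.031/0.969 = 31/969.
Combined Bayes factor of the evidence already in hand = 0.25 × 15 = 3.75.
Odds after that evidence = (31/969) × 3.75 = 155/1292.
Target odds = 0.85/0.15 = 17/3.
Need 2.4ⁿ ≥ 17/3 ÷ (155/1292) = 21964/465.
2.4⁴ = 33.1776 falls short of 21964/465 but 2.4⁵ = 79.62624 reaches it, so n = 5.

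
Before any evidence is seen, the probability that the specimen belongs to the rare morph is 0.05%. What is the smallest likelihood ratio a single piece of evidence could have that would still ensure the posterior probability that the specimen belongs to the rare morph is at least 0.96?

47976

Prior odds = 0.0005/0.9995 = 1/1999.
Target odds = 0.96/0.04 = 24.
Required Bayes factor = 24 ÷ (1/1999) = 47976.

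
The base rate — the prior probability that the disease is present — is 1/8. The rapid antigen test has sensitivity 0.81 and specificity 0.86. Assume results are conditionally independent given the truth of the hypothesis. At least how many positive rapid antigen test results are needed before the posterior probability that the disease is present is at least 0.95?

Prior odds: 0.125 ÷ 0.875 = 1/7.
False-positive rate = 1 − 0.86 = 0.14; likelihood ratio of a positive = 0.81/0.14 = 81/14.
Target odds: 0.95 ÷ 0.05 = 19.
Need (1/7) × (81/14)ⁿ ≥ 19, i.e. (81/14)ⁿ ≥ 133.
(81/14)² = 6561/196 falls short of 133 but (81/14)³ = 531441/2744 reaches it, so n = 3.

3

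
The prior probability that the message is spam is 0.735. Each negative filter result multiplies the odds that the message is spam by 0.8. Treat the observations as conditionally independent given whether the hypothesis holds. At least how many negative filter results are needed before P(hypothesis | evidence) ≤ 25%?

10

Prior odds = 0.735/0.265 = 147/53.
Likelihood ratio per negative filter result = 0.8.
Target odds: 0.25 ÷ 0.75 = 1/3.
Need (147/53) × 0.8ⁿ ≤ 1/3, i.e. 0.8ⁿ ≤ 53/441.
0.8⁹ = 262144/1953125 is still above 53/441 but 0.8¹⁰ = 1048576/9765625 is at or below it, so n = 10.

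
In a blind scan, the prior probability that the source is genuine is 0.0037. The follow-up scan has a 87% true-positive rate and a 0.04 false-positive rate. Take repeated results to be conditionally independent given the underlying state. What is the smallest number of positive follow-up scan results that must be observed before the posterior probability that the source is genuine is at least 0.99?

4

Prior odds: 0.0037 ÷ 0.9963 = 37/9963.
Likelihood ratio of a positive result = 0.87/0.04 = 21.75.
Target posterior odds = 0.99/0.01 = 99.
Need (37/9963) × 21.75ⁿ ≥ 99, i.e. 21.75ⁿ ≥ 986337/37.
21.75³ = 658503/64 falls short of 986337/37 but 21.75⁴ = 57289761/256 reaches it, so n = 4.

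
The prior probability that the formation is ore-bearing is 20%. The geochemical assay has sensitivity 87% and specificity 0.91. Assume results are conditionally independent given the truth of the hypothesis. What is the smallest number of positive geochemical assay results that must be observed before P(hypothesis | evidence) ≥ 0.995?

Prior odds: 0.2 ÷ 0.8 = 0.25.
False-positive rate = 1 − 0.91 = 0.09; likelihood ratio of a positive = 0.87/0.09 = 29/3.
Target posterior odds = 0.995/0.005 = 199.
Need 0.25 × (29/3)ⁿ ≥ 199, i.e. (29/3)ⁿ ≥ 796.
(29/3)² = 841/9 falls short of 796 but (29/3)³ = 24389/27 reaches it, so n = 3.

3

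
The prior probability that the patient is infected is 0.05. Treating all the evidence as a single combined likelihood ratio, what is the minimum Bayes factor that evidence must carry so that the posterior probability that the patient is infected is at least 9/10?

171

Prior odds = 0.05/0.95 = 1/19.
Target odds = 0.9/0.1 = 9.
Required Bayes factor = 9 ÷ (1/19) = 171.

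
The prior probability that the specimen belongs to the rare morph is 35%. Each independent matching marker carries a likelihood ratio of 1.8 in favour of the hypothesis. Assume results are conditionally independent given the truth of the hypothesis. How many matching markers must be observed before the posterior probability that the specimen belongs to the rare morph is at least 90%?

Prior odds = 0.35/0.65 = 7/13.
Likelihood ratio per matching marker = 1.8.
Target odds: 0.9 ÷ 0.1 = 9.
Require 1.8ⁿ ≥ 9 ÷ (7/13) = 117/7.
1.8⁴ = 10.4976 falls short of 117/7 but 1.8⁵ = 18.89568 reaches it, so n = 5.

5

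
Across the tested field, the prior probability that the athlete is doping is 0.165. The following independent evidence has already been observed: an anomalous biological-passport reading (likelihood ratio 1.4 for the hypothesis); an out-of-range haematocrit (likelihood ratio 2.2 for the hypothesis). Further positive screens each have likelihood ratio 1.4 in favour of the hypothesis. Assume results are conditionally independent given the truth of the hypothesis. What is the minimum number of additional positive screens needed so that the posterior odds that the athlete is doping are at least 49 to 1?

14

Prior odds = 0.165/0.835 = 33/167.
Combined Bayes factor of the evidence already in hand = 1.4 × 2.2 = 3.08.
Odds after that evidence = (33/167) × 3.08 = 2541/4175.
Target odds = 49.
Need 1.4ⁿ ≥ 49 ÷ (2541/4175) = 29225/363.
1.4¹³ ≈79.3715 falls short of 29225/363 but 1.4¹⁴ ≈111.12 reaches it, so n = 14.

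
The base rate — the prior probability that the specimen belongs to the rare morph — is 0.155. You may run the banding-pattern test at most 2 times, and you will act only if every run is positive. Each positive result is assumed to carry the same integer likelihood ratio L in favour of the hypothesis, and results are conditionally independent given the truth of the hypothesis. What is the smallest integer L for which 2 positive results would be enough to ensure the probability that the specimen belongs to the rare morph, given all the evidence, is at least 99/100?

24

Prior odds = 0.155/0.845 = 31/169.
Target odds = 0.99/0.01 = 99.
Need L² ≥ 99 ÷ (31/169) = 16731/31.
23² = 529 < 16731/31 ≤ 576 = 24², so L = 24.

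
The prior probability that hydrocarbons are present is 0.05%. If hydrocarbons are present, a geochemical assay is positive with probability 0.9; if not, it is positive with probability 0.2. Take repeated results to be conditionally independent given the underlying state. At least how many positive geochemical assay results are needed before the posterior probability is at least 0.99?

Prior odds: 0.0005 ÷ 0.9995 = 1/1999.
Likelihood ratio of a positive = 0.9/0.2 = 4.5.
Target odds: 0.99 ÷ 0.01 = 99.
Require 4.5ⁿ ≥ 99 ÷ (1/1999) = 197901.
4.5⁸ = 43046721/256 falls short of 197901 but 4.5⁹ = 387420489/512 reaches it, so n = 9.

9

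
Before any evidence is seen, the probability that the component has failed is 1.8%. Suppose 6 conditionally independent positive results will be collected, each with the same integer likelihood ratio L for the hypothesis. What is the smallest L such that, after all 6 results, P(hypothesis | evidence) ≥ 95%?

Prior odds = 0.018/0.982 = 9/491.
Target odds = 0.95/0.05 = 19.
Need L⁶ ≥ 19 ÷ (9/491) = 9329/9.
3⁶ = 729 < 9329/9 ≤ 4096 = 4⁶, so L = 4.

4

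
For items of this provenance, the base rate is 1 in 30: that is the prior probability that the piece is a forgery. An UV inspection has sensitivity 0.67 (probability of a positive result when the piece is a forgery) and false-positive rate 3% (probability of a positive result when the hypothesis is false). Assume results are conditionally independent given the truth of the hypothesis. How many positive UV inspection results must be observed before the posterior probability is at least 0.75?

Prior odds = (1/30)/(29/30) = 1/29.
Likelihood ratio of a positive result = 0.67/0.03 = 67/3.
Target odds: 0.75 ÷ 0.25 = 3.
Require (67/3)ⁿ ≥ 3 ÷ (1/29) = 87.
(67/3)¹ = 67/3 falls short of 87 but (67/3)² = 4489/9 reaches it, so n = 2.

2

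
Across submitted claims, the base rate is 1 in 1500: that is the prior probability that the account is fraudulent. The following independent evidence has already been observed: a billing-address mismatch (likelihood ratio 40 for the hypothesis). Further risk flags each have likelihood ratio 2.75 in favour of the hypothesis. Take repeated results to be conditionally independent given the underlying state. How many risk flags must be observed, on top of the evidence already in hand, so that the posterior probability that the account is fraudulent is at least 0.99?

9

Prior odds = (1/1500)/(1499/1500) = 1/1499.
Bayes factor of the evidence already in hand = 40.
Odds after that evidence = (1/1499) × 40 = 40/1499.
Target odds = 0.99/0.01 = 99.
Need 2.75ⁿ ≥ 99 ÷ (40/1499) = 3710.025.
2.75⁸ = 214358881/65536 falls short of 3710.025 but 2.75⁹ ≈8994.86 reaches it, so n = 9.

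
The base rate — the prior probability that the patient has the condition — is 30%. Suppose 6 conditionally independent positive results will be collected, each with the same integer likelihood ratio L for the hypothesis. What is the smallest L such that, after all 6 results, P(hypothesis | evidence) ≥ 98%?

3

Prior odds = 0.3/0.7 = 3/7.
Target odds = 0.98/0.02 = 49.
Need L⁶ ≥ 49 ÷ (3/7) = 343/3.
2⁶ = 64 < 343/3 ≤ 729 = 3⁶, so L = 3.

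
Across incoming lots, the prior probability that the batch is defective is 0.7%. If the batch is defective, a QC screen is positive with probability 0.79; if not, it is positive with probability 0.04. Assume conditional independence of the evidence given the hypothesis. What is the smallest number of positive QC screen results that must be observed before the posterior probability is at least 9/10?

Prior odds: 0.007 ÷ 0.993 = 7/993.
Likelihood ratio of a positive = 0.79/0.04 = 19.75.
Target odds: 0.9 ÷ 0.1 = 9.
Need (7/993) × 19.75ⁿ ≥ 9, i.e. 19.75ⁿ ≥ 8937/7.
19.75² = 390.0625 falls short of 8937/7 but 19.75³ = 7703.734375 reaches it, so n = 3.

3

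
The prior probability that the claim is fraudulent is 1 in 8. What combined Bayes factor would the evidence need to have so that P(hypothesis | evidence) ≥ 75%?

21

Prior odds = 0.125/0.875 = 1/7.
Target odds = 0.75/0.25 = 3.
Required Bayes factor = 3 ÷ (1/7) = 21.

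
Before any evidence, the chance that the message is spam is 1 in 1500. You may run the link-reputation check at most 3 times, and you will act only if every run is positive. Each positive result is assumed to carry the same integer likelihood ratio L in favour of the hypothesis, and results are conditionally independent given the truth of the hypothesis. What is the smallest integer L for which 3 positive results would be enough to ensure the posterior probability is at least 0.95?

Prior odds = (1/1500)/(1499/1500) = 1/1499.
Target odds = 0.95/0.05 = 19.
Need L³ ≥ 19 ÷ (1/1499) = 28481.
30³ = 27000 < 28481 ≤ 29791 = 31³, so L = 31.

31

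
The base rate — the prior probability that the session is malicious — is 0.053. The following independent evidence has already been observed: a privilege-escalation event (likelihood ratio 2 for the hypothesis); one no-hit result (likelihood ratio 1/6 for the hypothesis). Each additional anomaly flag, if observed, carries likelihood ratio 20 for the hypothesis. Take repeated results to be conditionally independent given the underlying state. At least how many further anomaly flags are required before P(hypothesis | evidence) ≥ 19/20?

Prior odds = 0.053/0.947 = 53/947.
Combined Bayes factor of the evidence already in hand = 2 × (1/6) = 1/3.
Odds after that evidence = (53/947) × 1/3 = 53/2841.
Target odds = 0.95/0.05 = 19.
Need 20ⁿ ≥ 19 ÷ (53/2841) = 53979/53.
20² = 400 falls short of 53979/53 but 20³ = 8000 reaches it, so n = 3.

3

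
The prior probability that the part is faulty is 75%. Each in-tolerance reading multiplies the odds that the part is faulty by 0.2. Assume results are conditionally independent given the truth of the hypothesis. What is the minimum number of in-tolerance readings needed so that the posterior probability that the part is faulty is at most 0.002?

5

Prior odds: 0.75 ÷ 0.25 = 3.
Likelihood ratio per in-tolerance reading = 0.2.
Target posterior odds = 0.002/0.998 = 1/499.
Require 0.2ⁿ ≤ 1/499 ÷ 3 = 1/1497.
0.2⁴ = 0.0016 is still above 1/1497 but 0.2⁵ = 0.00032 is at or below it, so n = 5.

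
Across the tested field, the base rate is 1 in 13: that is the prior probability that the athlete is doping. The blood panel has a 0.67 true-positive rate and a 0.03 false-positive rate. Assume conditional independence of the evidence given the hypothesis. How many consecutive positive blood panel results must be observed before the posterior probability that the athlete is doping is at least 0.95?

Prior odds = (1/13)/(12/13) = 1/12.
Likelihood ratio of a positive result = 0.67/0.03 = 67/3.
Target posterior odds = 0.95/0.05 = 19.
Need (1/12) × (67/3)ⁿ ≥ 19, i.e. (67/3)ⁿ ≥ 228.
(67/3)¹ = 67/3 falls short of 228 but (67/3)² = 4489/9 reaches it, so n = 2.

2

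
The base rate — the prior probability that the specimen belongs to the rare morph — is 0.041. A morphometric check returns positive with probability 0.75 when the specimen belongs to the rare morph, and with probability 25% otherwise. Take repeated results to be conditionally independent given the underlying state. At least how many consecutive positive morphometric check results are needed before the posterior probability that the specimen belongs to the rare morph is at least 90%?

Prior odds: 0.041 ÷ 0.959 = 41/959.
Likelihood ratio of a positive result = 0.75/0.25 = 3.
Target odds: 0.9 ÷ 0.1 = 9.
Require 3ⁿ ≥ 9 ÷ (41/959) = 8631/41.
3⁴ = 81 falls short of 8631/41 but 3⁵ = 243 reaches it, so n = 5.

5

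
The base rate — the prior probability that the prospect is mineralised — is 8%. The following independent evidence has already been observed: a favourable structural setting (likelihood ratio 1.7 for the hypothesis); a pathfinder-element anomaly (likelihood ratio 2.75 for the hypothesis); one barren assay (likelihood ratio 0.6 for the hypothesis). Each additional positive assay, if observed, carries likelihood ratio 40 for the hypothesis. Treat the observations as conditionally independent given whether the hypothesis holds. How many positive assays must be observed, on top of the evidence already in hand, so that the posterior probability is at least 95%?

Prior odds = 0.08/0.92 = 2/23.
Combined Bayes factor of the evidence already in hand = 1.7 × 2.75 × 0.6 = 2.805.
Odds after that evidence = (2/23) × 2.805 = 561/2300.
Target odds = 0.95/0.05 = 19.
Need 40ⁿ ≥ 19 ÷ (561/2300) = 43700/561.
40¹ = 40 falls short of 43700/561 but 40² = 1600 reaches it, so n = 2.

2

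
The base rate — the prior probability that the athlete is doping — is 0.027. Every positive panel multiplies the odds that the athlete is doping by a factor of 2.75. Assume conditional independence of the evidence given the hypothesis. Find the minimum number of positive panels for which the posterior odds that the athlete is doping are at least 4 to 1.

Prior odds = 0.027/0.973 = 27/973.
Likelihood ratio per positive panel = 2.75.
Target odds = 4.
Require 2.75ⁿ ≥ 4 ÷ (27/973) = 3892/27.
2.75⁴ = 57.19140625 falls short of 3892/27 but 2.75⁵ = 161051/1024 reaches it, so n = 5.

5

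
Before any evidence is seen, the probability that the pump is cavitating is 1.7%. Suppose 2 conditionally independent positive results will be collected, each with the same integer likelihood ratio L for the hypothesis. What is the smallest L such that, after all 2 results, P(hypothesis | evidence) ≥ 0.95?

34

Prior odds = 0.017/0.983 = 17/983.
Target odds = 0.95/0.05 = 19.
Need L² ≥ 19 ÷ (17/983) = 18677/17.
33² = 1089 < 18677/17 ≤ 1156 = 34², so L = 34.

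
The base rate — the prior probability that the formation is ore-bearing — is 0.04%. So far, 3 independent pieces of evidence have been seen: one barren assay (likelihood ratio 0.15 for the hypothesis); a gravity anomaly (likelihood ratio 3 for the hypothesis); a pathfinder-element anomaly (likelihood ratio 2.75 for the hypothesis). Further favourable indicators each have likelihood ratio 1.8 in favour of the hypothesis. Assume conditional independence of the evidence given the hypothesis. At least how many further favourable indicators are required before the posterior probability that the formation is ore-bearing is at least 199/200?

22

Prior odds = 0.0004/0.9996 = 1/2499.
Combined Bayes factor of the evidence already in hand = 0.15 × 3 × 2.75 = 1.2375.
Odds after that evidence = (1/2499) × 1.2375 = 33/66640.
Target odds = 0.995/0.005 = 199.
Need 1.8ⁿ ≥ 199 ÷ (33/66640) = 13261360/33.
1.8²¹ ≈229468 falls short of 13261360/33 but 1.8²² ≈413043 reaches it, so n = 22.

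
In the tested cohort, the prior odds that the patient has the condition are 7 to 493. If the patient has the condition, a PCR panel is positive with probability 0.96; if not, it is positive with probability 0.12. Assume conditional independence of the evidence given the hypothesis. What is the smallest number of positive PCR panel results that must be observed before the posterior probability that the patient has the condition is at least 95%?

Prior odds = 7/493.
Likelihood ratio of a positive = 0.96/0.12 = 8.
Target posterior odds = 0.95/0.05 = 19.
Require 8ⁿ ≥ 19 ÷ (7/493) = 9367/7.
8³ = 512 falls short of 9367/7 but 8⁴ = 4096 reaches it, so n = 4.

4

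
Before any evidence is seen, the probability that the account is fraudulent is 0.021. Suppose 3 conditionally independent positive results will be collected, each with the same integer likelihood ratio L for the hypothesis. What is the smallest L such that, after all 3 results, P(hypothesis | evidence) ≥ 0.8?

Prior odds = 0.021/0.979 = 21/979.
Target odds = 0.8/0.2 = 4.
Need L³ ≥ 4 ÷ (21/979) = 3916/21.
5³ = 125 < 3916/21 ≤ 216 = 6³, so L = 6.

6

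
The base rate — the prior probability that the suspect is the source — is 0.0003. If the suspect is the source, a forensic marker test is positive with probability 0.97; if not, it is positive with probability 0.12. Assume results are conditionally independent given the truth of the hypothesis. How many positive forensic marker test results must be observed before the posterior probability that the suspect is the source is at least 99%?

7

Prior odds: 0.0003 ÷ 0.9997 = 3/9997.
Likelihood ratio of a positive = 0.97/0.12 = 97/12.
Target odds: 0.99 ÷ 0.01 = 99.
Need (3/9997) × (97/12)ⁿ ≥ 99, i.e. (97/12)ⁿ ≥ 329901.
(97/12)⁶ ≈278961 falls short of 329901 but (97/12)⁷ ≈2.25493e+06 reaches it, so n = 7.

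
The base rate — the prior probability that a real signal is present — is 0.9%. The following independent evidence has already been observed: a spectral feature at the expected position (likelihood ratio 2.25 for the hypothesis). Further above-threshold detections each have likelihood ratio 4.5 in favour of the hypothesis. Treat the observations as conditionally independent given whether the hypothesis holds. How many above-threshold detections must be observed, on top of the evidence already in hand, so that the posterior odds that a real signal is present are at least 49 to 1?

Prior odds = 0.009/0.991 = 9/991.
Bayes factor of the evidence already in hand = 2.25.
Odds after that evidence = (9/991) × 2.25 = 81/3964.
Target odds = 49.
Need 4.5ⁿ ≥ 49 ÷ (81/3964) = 194236/81.
4.5⁵ = 1845.28125 falls short of 194236/81 but 4.5⁶ = 8303.765625 reaches it, so n = 6.

6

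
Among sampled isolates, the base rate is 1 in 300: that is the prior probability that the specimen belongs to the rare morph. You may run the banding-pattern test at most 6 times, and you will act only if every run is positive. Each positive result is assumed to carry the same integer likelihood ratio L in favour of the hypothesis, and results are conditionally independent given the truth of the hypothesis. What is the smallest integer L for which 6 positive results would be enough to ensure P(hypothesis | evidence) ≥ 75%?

Prior odds = (1/300)/(299/300) = 1/299.
Target odds = 0.75/0.25 = 3.
Need L⁶ ≥ 3 ÷ (1/299) = 897.
3⁶ = 729 < 897 ≤ 4096 = 4⁶, so L = 4.

4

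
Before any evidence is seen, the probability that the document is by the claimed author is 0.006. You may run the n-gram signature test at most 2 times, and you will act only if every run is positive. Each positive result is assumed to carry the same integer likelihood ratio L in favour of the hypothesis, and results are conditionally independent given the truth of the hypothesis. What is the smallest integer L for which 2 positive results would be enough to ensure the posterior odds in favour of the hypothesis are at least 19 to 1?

57

Prior odds = 0.006/0.994 = 3/497.
Target odds = 19.
Need L² ≥ 19 ÷ (3/497) = 9443/3.
56² = 3136 < 9443/3 ≤ 3249 = 57², so L = 57.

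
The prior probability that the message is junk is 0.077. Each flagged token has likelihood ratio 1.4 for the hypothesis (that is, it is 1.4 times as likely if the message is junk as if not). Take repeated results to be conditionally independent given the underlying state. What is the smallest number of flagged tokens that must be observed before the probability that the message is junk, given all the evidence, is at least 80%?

12

Prior odds: 0.077 ÷ 0.923 = 77/923.
Likelihood ratio per flagged token = 1.4.
Target odds: 0.8 ÷ 0.2 = 4.
Require 1.4ⁿ ≥ 4 ÷ (77/923) = 3692/77.
1.4¹¹ ≈40.4957 falls short of 3692/77 but 1.4¹² ≈56.6939 reaches it, so n = 12.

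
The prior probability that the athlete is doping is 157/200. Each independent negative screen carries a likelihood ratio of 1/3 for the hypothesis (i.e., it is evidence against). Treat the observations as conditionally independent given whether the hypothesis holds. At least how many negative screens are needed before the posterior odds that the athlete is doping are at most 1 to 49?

5

Prior odds: 0.785 ÷ 0.215 = 157/43.
Likelihood ratio per negative screen = 1/3.
Target odds = 1/49.
Require (1/3)ⁿ ≤ 1/49 ÷ (157/43) = 43/7693.
(1/3)⁴ = 1/81 is still above 43/7693 but (1/3)⁵ = 1/243 is at or below it, so n = 5.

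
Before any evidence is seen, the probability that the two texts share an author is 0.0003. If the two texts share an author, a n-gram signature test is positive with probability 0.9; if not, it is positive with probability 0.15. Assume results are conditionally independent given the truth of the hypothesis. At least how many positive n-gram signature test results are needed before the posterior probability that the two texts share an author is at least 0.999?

9

Prior odds: 0.0003 ÷ 0.9997 = 3/9997.
Likelihood ratio of a positive = 0.9/0.15 = 6.
Target posterior odds = 0.999/0.001 = 999.
Need (3/9997) × 6ⁿ ≥ 999, i.e. 6ⁿ ≥ 3329001.
6⁸ = 1679616 falls short of 3329001 but 6⁹ = 10077696 reaches it, so n = 9.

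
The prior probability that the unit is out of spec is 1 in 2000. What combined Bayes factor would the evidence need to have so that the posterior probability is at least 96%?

Prior odds = 0.0005/0.9995 = 1/1999.
Target odds = 0.96/0.04 = 24.
Required Bayes factor = 24 ÷ (1/1999) = 47976.

47976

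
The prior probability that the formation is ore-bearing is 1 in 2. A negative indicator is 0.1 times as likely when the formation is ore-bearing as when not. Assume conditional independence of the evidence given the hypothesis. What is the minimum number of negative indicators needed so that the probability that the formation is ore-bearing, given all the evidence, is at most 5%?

2

Prior odds = 0.5/0.5 = 1.
Likelihood ratio per negative indicator = 0.1.
Target posterior odds = 0.05/0.95 = 1/19.
Require 0.1ⁿ ≤ 1/19 ÷ 1 = 1/19.
0.1¹ = 0.1 is still above 1/19 but 0.1² = 0.01 is at or below it, so n = 2.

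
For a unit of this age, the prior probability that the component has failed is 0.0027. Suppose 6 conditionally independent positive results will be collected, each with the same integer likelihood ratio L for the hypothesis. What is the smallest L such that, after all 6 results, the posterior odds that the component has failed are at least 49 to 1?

6

Prior odds = 0.0027/0.9973 = 27/9973.
Target odds = 49.
Need L⁶ ≥ 49 ÷ (27/9973) = 488677/27.
5⁶ = 15625 < 488677/27 ≤ 46656 = 6⁶, so L = 6.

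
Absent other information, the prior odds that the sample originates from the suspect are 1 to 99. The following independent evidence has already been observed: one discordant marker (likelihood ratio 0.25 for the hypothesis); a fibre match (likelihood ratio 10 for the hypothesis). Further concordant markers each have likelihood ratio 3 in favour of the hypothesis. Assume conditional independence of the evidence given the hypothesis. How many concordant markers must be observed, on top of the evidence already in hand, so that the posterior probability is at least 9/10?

Prior odds = 1/99.
Combined Bayes factor of the evidence already in hand = 0.25 × 10 = 2.5.
Odds after that evidence = (1/99) × 2.5 = 5/198.
Target odds = 0.9/0.1 = 9.
Need 3ⁿ ≥ 9 ÷ (5/198) = 356.4.
3⁵ = 243 falls short of 356.4 but 3⁶ = 729 reaches it, so n = 6.

6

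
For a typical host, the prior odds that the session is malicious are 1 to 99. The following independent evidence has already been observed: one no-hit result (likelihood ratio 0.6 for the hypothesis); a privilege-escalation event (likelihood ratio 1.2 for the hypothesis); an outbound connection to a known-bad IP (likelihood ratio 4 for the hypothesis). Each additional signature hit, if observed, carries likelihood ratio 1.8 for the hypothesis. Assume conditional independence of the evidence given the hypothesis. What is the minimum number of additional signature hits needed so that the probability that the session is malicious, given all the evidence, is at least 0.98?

13

Prior odds = 1/99.
Combined Bayes factor of the evidence already in hand = 0.6 × 1.2 × 4 = 2.88.
Odds after that evidence = (1/99) × 2.88 = 8/275.
Target odds = 0.98/0.02 = 49.
Need 1.8ⁿ ≥ 49 ÷ (8/275) = 1684.375.
1.8¹² ≈1156.83 falls short of 1684.375 but 1.8¹³ ≈2082.3 reaches it, so n = 13.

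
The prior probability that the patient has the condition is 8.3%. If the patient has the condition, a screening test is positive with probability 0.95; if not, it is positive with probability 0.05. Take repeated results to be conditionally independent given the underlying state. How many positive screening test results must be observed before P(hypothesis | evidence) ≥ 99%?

Prior odds = 0.083/0.917 = 83/917.
Likelihood ratio of a positive = 0.95/0.05 = 19.
Target posterior odds = 0.99/0.01 = 99.
Need (83/917) × 19ⁿ ≥ 99, i.e. 19ⁿ ≥ 90783/83.
19² = 361 falls short of 90783/83 but 19³ = 6859 reaches it, so n = 3.

3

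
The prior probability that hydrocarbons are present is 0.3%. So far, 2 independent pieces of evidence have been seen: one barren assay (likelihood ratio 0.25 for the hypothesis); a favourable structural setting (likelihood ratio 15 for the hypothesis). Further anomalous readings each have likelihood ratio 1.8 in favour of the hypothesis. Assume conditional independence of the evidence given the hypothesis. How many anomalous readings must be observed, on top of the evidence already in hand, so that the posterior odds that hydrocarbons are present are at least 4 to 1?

Prior odds = 0.003/0.997 = 3/997.
Combined Bayes factor of the evidence already in hand = 0.25 × 15 = 3.75.
Odds after that evidence = (3/997) × 3.75 = 45/3988.
Target odds = 4.
Need 1.8ⁿ ≥ 4 ÷ (45/3988) = 15952/45.
1.8⁹ = 387420489/1953125 falls short of 15952/45 but 1.8¹⁰ ≈357.047 reaches it, so n = 10.

10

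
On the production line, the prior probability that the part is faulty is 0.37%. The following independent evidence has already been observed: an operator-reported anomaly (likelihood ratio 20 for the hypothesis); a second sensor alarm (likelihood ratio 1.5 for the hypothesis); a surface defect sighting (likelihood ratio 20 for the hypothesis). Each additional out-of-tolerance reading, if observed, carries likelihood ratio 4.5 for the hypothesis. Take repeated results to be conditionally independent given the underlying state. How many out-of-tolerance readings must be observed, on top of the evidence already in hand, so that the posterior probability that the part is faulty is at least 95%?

2

Prior odds = 0.0037/0.9963 = 37/9963.
Combined Bayes factor of the evidence already in hand = 20 × 1.5 × 20 = 600.
Odds after that evidence = (37/9963) × 600 = 7400/3321.
Target odds = 0.95/0.05 = 19.
Need 4.5ⁿ ≥ 19 ÷ (7400/3321) = 63099/7400.
4.5¹ = 4.5 falls short of 63099/7400 but 4.5² = 20.25 reaches it, so n = 2.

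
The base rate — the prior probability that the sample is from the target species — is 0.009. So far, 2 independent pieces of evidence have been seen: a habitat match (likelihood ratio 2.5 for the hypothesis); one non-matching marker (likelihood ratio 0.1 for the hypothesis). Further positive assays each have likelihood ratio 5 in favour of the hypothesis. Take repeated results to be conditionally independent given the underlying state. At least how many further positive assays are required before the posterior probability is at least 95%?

Prior odds = 0.009/0.991 = 9/991.
Combined Bayes factor of the evidence already in hand = 2.5 × 0.1 = 0.25.
Odds after that evidence = (9/991) × 0.25 = 9/3964.
Target odds = 0.95/0.05 = 19.
Need 5ⁿ ≥ 19 ÷ (9/3964) = 75316/9.
5⁵ = 3125 falls short of 75316/9 but 5⁶ = 15625 reaches it, so n = 6.

6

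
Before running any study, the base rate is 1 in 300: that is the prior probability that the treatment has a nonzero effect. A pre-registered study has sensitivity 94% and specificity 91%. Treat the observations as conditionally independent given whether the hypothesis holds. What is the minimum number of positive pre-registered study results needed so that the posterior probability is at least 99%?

Prior odds: (1/300) ÷ (299/300) = 1/299.
False-positive rate = 1 − 0.91 = 0.09; likelihood ratio of a positive = 0.94/0.09 = 94/9.
Target odds: 0.99 ÷ 0.01 = 99.
Require (94/9)ⁿ ≥ 99 ÷ (1/299) = 29601.
(94/9)⁴ = 78074896/6561 falls short of 29601 but (94/9)⁵ ≈124287 reaches it, so n = 5.

5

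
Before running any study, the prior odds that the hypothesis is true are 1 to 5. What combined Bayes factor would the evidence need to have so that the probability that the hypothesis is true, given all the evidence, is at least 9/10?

45

Prior odds = 0.2.
Target odds = 0.9/0.1 = 9.
Required Bayes factor = 9 ÷ 0.2 = 45.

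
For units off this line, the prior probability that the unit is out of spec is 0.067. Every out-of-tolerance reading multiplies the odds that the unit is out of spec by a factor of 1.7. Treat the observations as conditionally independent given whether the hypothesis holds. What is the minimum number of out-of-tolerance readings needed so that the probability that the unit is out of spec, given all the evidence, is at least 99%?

14

Prior odds: 0.067 ÷ 0.933 = 67/933.
Likelihood ratio per out-of-tolerance reading = 1.7.
Target odds: 0.99 ÷ 0.01 = 99.
Need (67/933) × 1.7ⁿ ≥ 99, i.e. 1.7ⁿ ≥ 92367/67.
1.7¹³ ≈990.458 falls short of 92367/67 but 1.7¹⁴ ≈1683.78 reaches it, so n = 14.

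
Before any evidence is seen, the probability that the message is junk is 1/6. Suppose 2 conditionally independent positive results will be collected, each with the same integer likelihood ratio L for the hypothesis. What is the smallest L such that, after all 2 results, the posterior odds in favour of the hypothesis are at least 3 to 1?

4

Prior odds = (1/6)/(5/6) = 0.2.
Target odds = 3.
Need L² ≥ 3 ÷ 0.2 = 15.
3² = 9 < 15 ≤ 16 = 4², so L = 4.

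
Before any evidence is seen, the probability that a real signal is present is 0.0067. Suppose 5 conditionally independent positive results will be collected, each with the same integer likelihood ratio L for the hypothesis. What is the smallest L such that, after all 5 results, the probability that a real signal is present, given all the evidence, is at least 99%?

Prior odds = 0.0067/0.9933 = 67/9933.
Target odds = 0.99/0.01 = 99.
Need L⁵ ≥ 99 ÷ (67/9933) = 983367/67.
6⁵ = 7776 < 983367/67 ≤ 16807 = 7⁵, so L = 7.

7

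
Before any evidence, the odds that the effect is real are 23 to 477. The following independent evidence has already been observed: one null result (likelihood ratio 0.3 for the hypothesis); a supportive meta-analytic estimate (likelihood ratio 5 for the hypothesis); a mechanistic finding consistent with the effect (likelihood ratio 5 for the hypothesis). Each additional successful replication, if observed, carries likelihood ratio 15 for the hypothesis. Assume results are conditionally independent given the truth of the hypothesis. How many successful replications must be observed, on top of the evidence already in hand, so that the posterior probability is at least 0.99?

Prior odds = 23/477.
Combined Bayes factor of the evidence already in hand = 0.3 × 5 × 5 = 7.5.
Odds after that evidence = (23/477) × 7.5 = 115/318.
Target odds = 0.99/0.01 = 99.
Need 15ⁿ ≥ 99 ÷ (115/318) = 31482/115.
15² = 225 falls short of 31482/115 but 15³ = 3375 reaches it, so n = 3.

3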